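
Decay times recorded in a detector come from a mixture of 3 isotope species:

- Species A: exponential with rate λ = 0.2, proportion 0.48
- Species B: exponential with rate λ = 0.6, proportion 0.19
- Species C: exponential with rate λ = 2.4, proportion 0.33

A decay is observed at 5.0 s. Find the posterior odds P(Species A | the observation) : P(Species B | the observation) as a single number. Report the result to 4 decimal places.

Posterior odds = (P(Z=i) f_i(x)) / (P(Z=j) f_j(x)); the normalising sum cancels.
Component likelihoods at x = 5.0 s:
  L_A = 0.2·e^(−0.2·5.0) = 0.2·e^(−1.0000) = 0.0735759
  L_B = 0.6·e^(−0.6·5.0) = 0.6·e^(−3.0000) = 0.0298722
  L_C = 2.4·e^(−2.4·5.0) = 2.4·e^(−12.0000) = 1.47461e-05
0.0353164 / 0.00567573 ≈ 6.2224

6.2224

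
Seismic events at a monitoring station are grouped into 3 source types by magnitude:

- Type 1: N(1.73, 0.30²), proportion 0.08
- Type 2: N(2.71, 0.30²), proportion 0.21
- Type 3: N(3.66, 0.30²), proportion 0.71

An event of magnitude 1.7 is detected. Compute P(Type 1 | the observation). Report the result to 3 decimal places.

Posterior ∝ prior × likelihood, so P(k | x) ∝ w_k f_k(x); normalise over all components.
Normal densities:
  f_1 = 1.32318
  f_2 = 0.00459775
  f_3 = 7.1611e-10
Prior × likelihood for each component:
  w_1·f_1 = 0.08 × 1.32318 = 0.105854
  w_2·f_2 = 0.21 × 0.00459775 = 0.000965528
  w_3·f_3 = 0.71 × 7.1611e-10 = 5.08438e-10
Evidence: 0.105854 + 0.000965528 + 5.08438e-10 = 0.10682
So the posterior for Type 1 is 0.105854 / 0.10682 ≈ 0.991.

0.991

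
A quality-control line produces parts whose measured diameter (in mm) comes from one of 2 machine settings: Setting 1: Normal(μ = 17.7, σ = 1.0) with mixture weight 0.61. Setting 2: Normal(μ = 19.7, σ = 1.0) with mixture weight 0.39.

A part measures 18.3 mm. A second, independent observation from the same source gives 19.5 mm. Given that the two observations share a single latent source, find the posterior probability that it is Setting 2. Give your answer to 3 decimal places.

Posterior ∝ prior × likelihood, so P(k | x) ∝ P(Z=k) f_k(x); normalise over all components.
Since both observations come from the same component, the likelihood for component k is f_k(x₁)·f_k(x₂).
  L_1 = [(1/(1.0·√(2π)))·exp(−(18.3−17.7)²/(2·1.0²)) = 0.398942·exp(-0.18000) = 0.333225] × [0.0789502] = 0.0263081
  L_2 = [(1/(1.0·√(2π)))·exp(−(18.3−19.7)²/(2·1.0²)) = 0.398942·exp(-0.98000) = 0.149727] × [0.391043] = 0.0585498
Unnormalised posteriors:
  P(Z=1)·L_1 = 0.61 × 0.0263081 = 0.016048
  P(Z=2)·L_2 = 0.39 × 0.0585498 = 0.0228344
Evidence: 0.016048 + 0.0228344 = 0.0388824
So the posterior for Setting 2 is 0.0228344 / 0.0388824 ≈ 0.587.

0.587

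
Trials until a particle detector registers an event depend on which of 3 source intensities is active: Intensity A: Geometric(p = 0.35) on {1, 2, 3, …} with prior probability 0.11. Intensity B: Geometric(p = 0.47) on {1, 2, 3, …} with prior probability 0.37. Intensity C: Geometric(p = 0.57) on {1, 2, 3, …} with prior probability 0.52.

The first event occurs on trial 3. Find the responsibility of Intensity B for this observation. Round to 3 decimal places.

By Bayes' theorem, P(k | x) = P(Z=k) f_k(x) / Σ_j P(Z=j) f_j(x).
Evaluate each component's likelihood at the observed value:
  p_A = 0.147875
  p_B = 0.132023
  p_C = 0.105393
Weight by the priors:
  P(Z=A)·p_A = 0.11 × 0.147875 = 0.0162662
  P(Z=B)·p_B = 0.37 × 0.132023 = 0.0488485
  P(Z=C)·p_C = 0.52 × 0.105393 = 0.0548044
Marginal: 0.0162662 + 0.0488485 + 0.0548044 = 0.119919
P(Intensity B | data) = 0.0488485 / 0.119919 ≈ 0.407

0.407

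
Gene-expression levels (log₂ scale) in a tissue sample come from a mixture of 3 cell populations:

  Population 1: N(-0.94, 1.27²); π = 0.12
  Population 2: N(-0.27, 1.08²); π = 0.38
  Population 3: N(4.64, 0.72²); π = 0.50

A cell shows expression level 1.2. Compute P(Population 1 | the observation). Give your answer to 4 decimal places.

0.1409

Posterior ∝ prior × likelihood, so P(k | x) ∝ π_k f_k(x); normalise over all components.
Normal densities:
  f_1 = (1/(1.27·√(2π)))·exp(−(1.2−-0.94)²/(2·1.27²)) = 0.314128·exp(-1.41968) = 0.0759535
  f_2 = (1/(1.08·√(2π)))·exp(−(1.2−-0.27)²/(2·1.08²)) = 0.369391·exp(-0.92631) = 0.146283
  f_3 = (1/(0.72·√(2π)))·exp(−(1.2−4.64)²/(2·0.72²)) = 0.554087·exp(-11.41358) = 6.11959e-06
Unnormalised posteriors:
  π_1·f_1 = 0.12 × 0.0759535 = 0.00911442
  π_2·f_2 = 0.38 × 0.146283 = 0.0555876
  π_3·f_3 = 0.50 × 6.11959e-06 = 3.0598e-06
Normaliser: 0.00911442 + 0.0555876 + 3.0598e-06 = 0.0647051
P(Population 1 | the observation) ≈ 0.1409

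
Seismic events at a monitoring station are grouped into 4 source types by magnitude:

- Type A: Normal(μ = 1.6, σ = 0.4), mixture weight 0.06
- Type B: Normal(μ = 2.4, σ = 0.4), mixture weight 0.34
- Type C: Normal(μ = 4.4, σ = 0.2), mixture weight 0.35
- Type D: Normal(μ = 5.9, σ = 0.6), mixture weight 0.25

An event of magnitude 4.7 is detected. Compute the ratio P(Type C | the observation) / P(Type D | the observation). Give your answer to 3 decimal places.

The posterior odds equal the prior odds times the likelihood ratio: (π_i/π_j)·(f_i(x)/f_j(x)).
Evaluate each component's likelihood at the observed value:
  p_A = (1/(0.4·√(2π)))·exp(−(4.7−1.6)²/(2·0.4²)) = 0.997356·exp(-30.03125) = 9.04574e-14
  p_B = (1/(0.4·√(2π)))·exp(−(4.7−2.4)²/(2·0.4²)) = 0.997356·exp(-16.53125) = 6.59811e-08
  p_C = (1/(0.2·√(2π)))·exp(−(4.7−4.4)²/(2·0.2²)) = 1.994711·exp(-1.12500) = 0.647588
  p_D = (1/(0.6·√(2π)))·exp(−(4.7−5.9)²/(2·0.6²)) = 0.664904·exp(-2.00000) = 0.0899849
Posterior odds = (π_C·p_C) / (π_D·p_D) = (0.35·0.647588) / (0.25·0.0899849) = 0.226656 / 0.0224962 ≈ 10.075

10.075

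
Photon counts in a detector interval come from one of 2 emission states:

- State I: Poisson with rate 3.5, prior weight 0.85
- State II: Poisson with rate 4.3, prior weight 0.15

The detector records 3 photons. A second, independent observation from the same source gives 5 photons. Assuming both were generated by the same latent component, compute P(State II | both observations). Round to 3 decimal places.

0.156

P(component k | x) = P(Z=k)·f_k(x) / marginal(x), where marginal(x) = Σ_j P(Z=j)·f_j(x).
Since both observations come from the same component, the likelihood for component k is f_k(x₁)·f_k(x₂).
  p_I = [0.215785] × [0.132169] = 0.0285201
  p_II = [0.179799] × [0.166224] = 0.029887
Weight by the priors:
  P(Z=I)·p_I = 0.85 × 0.0285201 = 0.0242421
  P(Z=II)·p_II = 0.15 × 0.029887 = 0.00448305
Denominator: 0.0242421 + 0.00448305 = 0.0287251
Responsibility of State II: 0.00448305 / 0.0287251 ≈ 0.156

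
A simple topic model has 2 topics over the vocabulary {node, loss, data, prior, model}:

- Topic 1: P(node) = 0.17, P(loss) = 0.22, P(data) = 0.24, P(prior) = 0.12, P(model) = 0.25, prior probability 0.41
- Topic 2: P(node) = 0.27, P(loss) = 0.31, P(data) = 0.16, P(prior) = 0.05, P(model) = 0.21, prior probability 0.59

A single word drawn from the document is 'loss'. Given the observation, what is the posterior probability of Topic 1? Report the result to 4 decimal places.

0.3303

By Bayes' theorem, P(k | x) = π_k f_k(x) / Σ_j π_j f_j(x).
Evaluate each component's likelihood at the observed value:
  p_1 = 0.22
  p_2 = 0.31
Multiply by the mixture weights:
  π_1·p_1 = 0.41 × 0.22 = 0.0902
  π_2·p_2 = 0.59 × 0.31 = 0.1829
Marginal: 0.0902 + 0.1829 = 0.2731
P(Topic 1 | x) = 0.0902 / 0.2731 ≈ 0.3303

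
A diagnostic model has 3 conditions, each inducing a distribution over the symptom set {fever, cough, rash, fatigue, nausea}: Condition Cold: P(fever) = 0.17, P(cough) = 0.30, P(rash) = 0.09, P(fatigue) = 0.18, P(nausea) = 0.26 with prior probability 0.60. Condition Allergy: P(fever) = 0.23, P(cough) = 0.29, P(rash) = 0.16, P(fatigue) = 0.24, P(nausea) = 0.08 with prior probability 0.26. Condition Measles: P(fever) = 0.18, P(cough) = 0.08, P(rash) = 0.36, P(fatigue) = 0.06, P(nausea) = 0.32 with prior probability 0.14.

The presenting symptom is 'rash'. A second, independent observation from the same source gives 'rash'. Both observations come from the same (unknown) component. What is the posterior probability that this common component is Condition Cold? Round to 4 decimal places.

0.1639

P(component k | x) = w_k·f_k(x) / marginal(x), where marginal(x) = Σ_j w_j·f_j(x).
Since both observations come from the same component, the likelihood for component k is f_k(x₁)·f_k(x₂).
  L_Cold = [P(rash | comp) = 0.09] × [0.09] = 0.0081
  L_Allergy = [P(rash | comp) = 0.16] × [0.16] = 0.0256
  L_Measles = [P(rash | comp) = 0.36] × [0.36] = 0.1296
Multiply by the mixture weights:
  w_Cold·L_Cold = 0.60 × 0.0081 = 0.00486
  w_Allergy·L_Allergy = 0.26 × 0.0256 = 0.006656
  w_Measles·L_Measles = 0.14 × 0.1296 = 0.018144
Denominator: 0.00486 + 0.006656 + 0.018144 = 0.02966
P(Condition Cold | x) ≈ 0.1639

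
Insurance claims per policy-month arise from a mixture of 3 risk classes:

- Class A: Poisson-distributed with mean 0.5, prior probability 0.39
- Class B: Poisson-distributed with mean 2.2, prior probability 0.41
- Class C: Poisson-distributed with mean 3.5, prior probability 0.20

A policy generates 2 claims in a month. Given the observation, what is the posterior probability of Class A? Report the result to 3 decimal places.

0.168

Apply Bayes' rule: the posterior for each component is proportional to its prior times its likelihood at x.
Evaluate each component's likelihood at the observed value:
  p_A = e^(−0.5)·0.5^2/2! = 0.0758163
  p_B = e^(−2.2)·2.2^2/2! = 0.268144
  p_C = e^(−3.5)·3.5^2/2! = 0.184959
Unnormalised posteriors:
  π_A·p_A = 0.39 × 0.0758163 = 0.0295684
  π_B·p_B = 0.41 × 0.268144 = 0.109939
  π_C·p_C = 0.20 × 0.184959 = 0.0369918
Sum: 0.0295684 + 0.109939 + 0.0369918 = 0.176499
So the posterior for Class A is 0.0295684 / 0.176499 ≈ 0.168.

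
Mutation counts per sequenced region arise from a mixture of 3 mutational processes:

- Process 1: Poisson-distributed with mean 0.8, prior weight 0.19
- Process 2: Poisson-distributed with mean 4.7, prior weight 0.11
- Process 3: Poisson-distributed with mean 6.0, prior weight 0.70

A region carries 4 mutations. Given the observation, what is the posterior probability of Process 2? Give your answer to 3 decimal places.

The responsibility of component k is π_k f_k(x) divided by Σ_j π_j f_j(x).
Component likelihoods at x = 4 mutations:
  L_1 = 0.00766855
  L_2 = 0.184925
  L_3 = 0.133853
Weight by the priors:
  π_1·L_1 = 0.19 × 0.00766855 = 0.00145702
  π_2·L_2 = 0.11 × 0.184925 = 0.0203418
  π_3·L_3 = 0.70 × 0.133853 = 0.0936968
Evidence: 0.00145702 + 0.0203418 + 0.0936968 = 0.115496
P(Process 2 | the observation) = 0.0203418 / 0.115496 ≈ 0.176

0.176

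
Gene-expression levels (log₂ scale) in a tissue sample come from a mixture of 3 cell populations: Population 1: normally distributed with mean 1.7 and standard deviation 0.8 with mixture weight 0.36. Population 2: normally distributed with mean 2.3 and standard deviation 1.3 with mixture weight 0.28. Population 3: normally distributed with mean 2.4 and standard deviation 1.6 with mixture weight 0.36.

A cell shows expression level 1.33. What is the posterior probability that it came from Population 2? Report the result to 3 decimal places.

P(component k | x) = π_k·f_k(x) / marginal(x), where marginal(x) = Σ_j π_j·f_j(x).
Evaluate each component's likelihood at the observed value:
  L_1 = 0.448096
  L_2 = 0.232312
  L_3 = 0.199377
Weight by the priors:
  π_1·L_1 = 0.36 × 0.448096 = 0.161315
  π_2·L_2 = 0.28 × 0.232312 = 0.0650473
  π_3·L_3 = 0.36 × 0.199377 = 0.0717759
Evidence: 0.161315 + 0.0650473 + 0.0717759 = 0.298138
So the posterior for Population 2 is 0.0650473 / 0.298138 ≈ 0.218.

0.218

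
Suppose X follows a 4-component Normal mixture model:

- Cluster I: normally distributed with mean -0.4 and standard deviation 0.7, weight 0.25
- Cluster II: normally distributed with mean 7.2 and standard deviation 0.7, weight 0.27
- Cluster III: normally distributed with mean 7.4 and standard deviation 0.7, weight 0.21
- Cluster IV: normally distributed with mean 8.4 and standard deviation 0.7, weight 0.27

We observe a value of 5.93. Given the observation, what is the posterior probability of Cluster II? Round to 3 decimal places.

Apply Bayes' rule: the posterior for each component is proportional to its prior times its likelihood at x.
Normal densities:
  p_I = 9.97638e-19
  p_II = 0.109911
  p_III = 0.0628337
  p_IV = 0.00112759
Weight by the priors:
  w_I·p_I = 0.25 × 9.97638e-19 = 2.4941e-19
  w_II·p_II = 0.27 × 0.109911 = 0.0296761
  w_III·p_III = 0.21 × 0.0628337 = 0.0131951
  w_IV·p_IV = 0.27 × 0.00112759 = 0.00030445
Marginal: 2.4941e-19 + 0.0296761 + 0.0131951 + 0.00030445 = 0.0431756
P(Cluster II | the observation) = 0.0296761 / 0.0431756 ≈ 0.687

0.687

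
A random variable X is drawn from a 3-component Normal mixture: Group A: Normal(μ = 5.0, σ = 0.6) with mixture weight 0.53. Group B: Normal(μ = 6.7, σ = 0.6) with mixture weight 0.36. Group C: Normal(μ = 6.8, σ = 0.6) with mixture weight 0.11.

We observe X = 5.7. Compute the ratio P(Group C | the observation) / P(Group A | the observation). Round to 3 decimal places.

0.076

Since P(k|x) ∝ w_k f_k(x), the posterior odds are w_i f_i(x) / (w_j f_j(x)).
Normal densities:
  p_A = 0.336664
  p_B = 0.165795
  p_C = 0.123852
0.0136237 / 0.178432 ≈ 0.076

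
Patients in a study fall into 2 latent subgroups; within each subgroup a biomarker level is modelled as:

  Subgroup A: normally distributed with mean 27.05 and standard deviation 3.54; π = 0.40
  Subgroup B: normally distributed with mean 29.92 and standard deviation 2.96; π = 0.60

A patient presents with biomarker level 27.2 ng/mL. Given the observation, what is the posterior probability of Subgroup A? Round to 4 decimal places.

P(component k | x) = π_k·f_k(x) / marginal(x), where marginal(x) = Σ_j π_j·f_j(x).
Normal densities:
  f_A = 0.112594
  f_B = 0.0883602
Multiply by the mixture weights:
  π_A·f_A = 0.40 × 0.112594 = 0.0450378
  π_B·f_B = 0.60 × 0.0883602 = 0.0530161
Normaliser: 0.0450378 + 0.0530161 = 0.0980539
P(Subgroup A | data) = 0.0450378 / 0.0980539 ≈ 0.4593

0.4593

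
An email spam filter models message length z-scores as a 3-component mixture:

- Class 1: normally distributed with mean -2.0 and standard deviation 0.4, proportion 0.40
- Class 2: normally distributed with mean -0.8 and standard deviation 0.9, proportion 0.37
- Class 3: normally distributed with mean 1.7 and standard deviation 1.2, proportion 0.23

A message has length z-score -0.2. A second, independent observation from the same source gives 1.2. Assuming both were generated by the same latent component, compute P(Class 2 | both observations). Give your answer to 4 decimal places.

P(component k | x) = π_k·f_k(x) / marginal(x), where marginal(x) = Σ_j π_j·f_j(x).
Since both observations come from the same component, the likelihood for component k is f_k(x₁)·f_k(x₂).
  f_1 = [(1/(0.4·√(2π)))·exp(−(-0.2−-2.0)²/(2·0.4²)) = 0.997356·exp(-10.12500) = 3.99594e-05] × [1.26307e-14] = 5.04714e-19
  f_2 = [(1/(0.9·√(2π)))·exp(−(-0.2−-0.8)²/(2·0.9²)) = 0.443269·exp(-0.22222) = 0.354942] × [0.0375263] = 0.0133197
  f_3 = [(1/(1.2·√(2π)))·exp(−(-0.2−1.7)²/(2·1.2²)) = 0.332452·exp(-1.25347) = 0.0949189] × [0.30481] = 0.0289323
Multiply by the mixture weights:
  π_1·f_1 = 0.40 × 5.04714e-19 = 2.01885e-19
  π_2·f_2 = 0.37 × 0.0133197 = 0.00492827
  π_3·f_3 = 0.23 × 0.0289323 = 0.00665442
Sum: 2.01885e-19 + 0.00492827 + 0.00665442 = 0.0115827
Responsibility of Class 2: 0.00492827 / 0.0115827 ≈ 0.4255

0.4255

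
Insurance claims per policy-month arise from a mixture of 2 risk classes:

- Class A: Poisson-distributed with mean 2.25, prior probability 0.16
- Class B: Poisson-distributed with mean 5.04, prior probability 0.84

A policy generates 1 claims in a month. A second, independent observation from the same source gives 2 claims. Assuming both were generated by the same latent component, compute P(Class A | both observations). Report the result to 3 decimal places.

The responsibility of component k is P(Z=k) f_k(x) divided by Σ_j P(Z=j) f_j(x).
Since both observations come from the same component, the likelihood for component k is f_k(x₁)·f_k(x₂).
  p_A = [0.237148] × [0.266792] = 0.0632692
  p_B = [0.0326277] × [0.0822218] = 0.00268271
Multiply by the mixture weights:
  P(Z=A)·p_A = 0.16 × 0.0632692 = 0.0101231
  P(Z=B)·p_B = 0.84 × 0.00268271 = 0.00225347
Evidence: 0.0101231 + 0.00225347 = 0.0123765
So the posterior for Class A is 0.0101231 / 0.0123765 ≈ 0.818.

0.818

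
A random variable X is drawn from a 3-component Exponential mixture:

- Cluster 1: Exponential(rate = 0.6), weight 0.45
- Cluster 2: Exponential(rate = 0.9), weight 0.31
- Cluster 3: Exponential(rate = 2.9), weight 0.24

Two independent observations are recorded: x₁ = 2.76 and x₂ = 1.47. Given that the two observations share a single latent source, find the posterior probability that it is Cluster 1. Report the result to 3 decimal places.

0.696

By Bayes' theorem, P(k | x) = w_k f_k(x) / Σ_j w_j f_j(x).
Since both observations come from the same component, the likelihood for component k is f_k(x₁)·f_k(x₂).
  f_1 = [0.114541] × [0.248373] = 0.0284487
  f_2 = [0.075068] × [0.239702] = 0.0179939
  f_3 = [0.000968958] × [0.040832] = 3.95645e-05
Multiply by the mixture weights:
  w_1·f_1 = 0.45 × 0.0284487 = 0.0128019
  w_2·f_2 = 0.31 × 0.0179939 = 0.00557812
  w_3·f_3 = 0.24 × 3.95645e-05 = 9.49548e-06
Evidence: 0.0128019 + 0.00557812 + 9.49548e-06 = 0.0183895
P(Cluster 1 | data) = 0.0128019 / 0.0183895 ≈ 0.696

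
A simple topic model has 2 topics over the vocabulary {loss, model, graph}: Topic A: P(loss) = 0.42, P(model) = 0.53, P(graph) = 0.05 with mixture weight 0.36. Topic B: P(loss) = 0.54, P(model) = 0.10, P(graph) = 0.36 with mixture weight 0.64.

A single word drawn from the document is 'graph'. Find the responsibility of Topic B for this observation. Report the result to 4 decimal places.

0.9275

The responsibility of component k is π_k f_k(x) divided by Σ_j π_j f_j(x).
Categorical probabilities:
  f_A = P(graph | comp) = 0.05
  f_B = P(graph | comp) = 0.36
Unnormalised posteriors:
  π_A·f_A = 0.36 × 0.05 = 0.018
  π_B·f_B = 0.64 × 0.36 = 0.2304
Sum: 0.018 + 0.2304 = 0.2484
P(Topic B | the observation) ≈ 0.9275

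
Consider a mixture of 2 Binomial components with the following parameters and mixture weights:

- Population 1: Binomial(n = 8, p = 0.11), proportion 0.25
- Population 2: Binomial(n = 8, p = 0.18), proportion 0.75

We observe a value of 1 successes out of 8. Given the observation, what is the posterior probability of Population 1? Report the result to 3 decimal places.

The responsibility of component k is P(Z=k) f_k(x) divided by Σ_j P(Z=j) f_j(x).
Binomial probabilities:
  L_1 = C(8,1)·0.11^1·0.89^7 = 8·0.11·0.442313 = 0.389236
  L_2 = C(8,1)·0.18^1·0.82^7 = 8·0.18·0.249285 = 0.358971
Prior × likelihood for each component:
  P(Z=1)·L_1 = 0.25 × 0.389236 = 0.0973089
  P(Z=2)·L_2 = 0.75 × 0.358971 = 0.269228
Evidence: 0.0973089 + 0.269228 = 0.366537
Responsibility of Population 1: 0.0973089 / 0.366537 ≈ 0.265

0.265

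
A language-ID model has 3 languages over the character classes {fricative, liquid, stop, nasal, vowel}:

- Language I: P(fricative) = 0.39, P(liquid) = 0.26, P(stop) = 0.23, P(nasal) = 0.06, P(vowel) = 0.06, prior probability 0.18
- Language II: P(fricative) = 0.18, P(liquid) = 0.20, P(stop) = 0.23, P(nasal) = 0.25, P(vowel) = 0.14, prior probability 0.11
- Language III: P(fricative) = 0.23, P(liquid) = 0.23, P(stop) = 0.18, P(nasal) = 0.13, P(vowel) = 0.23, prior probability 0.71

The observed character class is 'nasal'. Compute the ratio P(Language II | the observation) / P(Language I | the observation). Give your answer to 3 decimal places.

Posterior odds = (π_i f_i(x)) / (π_j f_j(x)); the normalising sum cancels.
Component likelihoods at x = 'nasal':
  L_I = P(nasal | comp) = 0.06
  L_II = P(nasal | comp) = 0.25
  L_III = P(nasal | comp) = 0.13
0.0275 / 0.0108 ≈ 2.546

2.546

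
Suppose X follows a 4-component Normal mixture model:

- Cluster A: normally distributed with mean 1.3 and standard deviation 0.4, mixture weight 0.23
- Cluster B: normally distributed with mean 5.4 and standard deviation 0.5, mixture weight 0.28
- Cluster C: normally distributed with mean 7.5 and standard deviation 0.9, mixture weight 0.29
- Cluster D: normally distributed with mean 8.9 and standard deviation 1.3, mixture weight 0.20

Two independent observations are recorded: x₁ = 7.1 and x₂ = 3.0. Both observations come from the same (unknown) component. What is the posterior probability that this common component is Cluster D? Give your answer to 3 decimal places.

0.551

By Bayes' theorem, P(k | x) = π_k f_k(x) / Σ_j π_j f_j(x).
Since both observations come from the same component, the likelihood for component k is f_k(x₁)·f_k(x₂).
  L_A = [(1/(0.4·√(2π)))·exp(−(7.1−1.3)²/(2·0.4²)) = 0.997356·exp(-105.12500) = 2.20619e-46] × [0.000119297] = 2.63191e-50
  L_B = [(1/(0.5·√(2π)))·exp(−(7.1−5.4)²/(2·0.5²)) = 0.797885·exp(-5.78000) = 0.00246444] × [7.9226e-06] = 1.95248e-08
  L_C = [(1/(0.9·√(2π)))·exp(−(7.1−7.5)²/(2·0.9²)) = 0.443269·exp(-0.09877) = 0.401582] × [1.65191e-06] = 6.63378e-07
  L_D = [(1/(1.3·√(2π)))·exp(−(7.1−8.9)²/(2·1.3²)) = 0.306879·exp(-0.95858) = 0.117669] × [1.03335e-05] = 1.21593e-06
Prior × likelihood for each component:
  π_A·L_A = 0.23 × 2.63191e-50 = 6.05339e-51
  π_B·L_B = 0.28 × 1.95248e-08 = 5.46693e-09
  π_C·L_C = 0.29 × 6.63378e-07 = 1.9238e-07
  π_D·L_D = 0.20 × 1.21593e-06 = 2.43186e-07
Normaliser: 6.05339e-51 + 5.46693e-09 + 1.9238e-07 + 2.43186e-07 = 4.41032e-07
Responsibility of Cluster D: 2.43186e-07 / 4.41032e-07 ≈ 0.551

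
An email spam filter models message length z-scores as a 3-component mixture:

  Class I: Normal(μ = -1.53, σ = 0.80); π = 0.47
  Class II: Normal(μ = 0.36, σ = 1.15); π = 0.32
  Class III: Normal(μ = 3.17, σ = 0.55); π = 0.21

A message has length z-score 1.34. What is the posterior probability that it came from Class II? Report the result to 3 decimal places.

P(component k | x) = π_k·f_k(x) / marginal(x), where marginal(x) = Σ_j π_j·f_j(x).
Normal densities:
  L_I = (1/(0.80·√(2π)))·exp(−(1.34−-1.53)²/(2·0.80²)) = 0.498678·exp(-6.43508) = 0.000800021
  L_II = (1/(1.15·√(2π)))·exp(−(1.34−0.36)²/(2·1.15²)) = 0.346906·exp(-0.36310) = 0.241279
  L_III = (1/(0.55·√(2π)))·exp(−(1.34−3.17)²/(2·0.55²)) = 0.725350·exp(-5.53537) = 0.00286132
Prior × likelihood for each component:
  π_I·L_I = 0.47 × 0.000800021 = 0.00037601
  π_II·L_II = 0.32 × 0.241279 = 0.0772093
  π_III·L_III = 0.21 × 0.00286132 = 0.000600876
Marginal: 0.00037601 + 0.0772093 + 0.000600876 = 0.0781862
So the posterior for Class II is 0.0772093 / 0.0781862 ≈ 0.988.

0.988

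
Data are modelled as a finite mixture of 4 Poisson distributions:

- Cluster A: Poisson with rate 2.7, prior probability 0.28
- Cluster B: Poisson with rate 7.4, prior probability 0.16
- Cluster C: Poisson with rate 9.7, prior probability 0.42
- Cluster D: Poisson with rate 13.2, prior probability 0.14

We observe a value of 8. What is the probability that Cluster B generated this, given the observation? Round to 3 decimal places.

Posterior ∝ prior × likelihood, so P(k | x) ∝ w_k f_k(x); normalise over all components.
Evaluate each component's likelihood at the observed value:
  L_A = e^(−2.7)·2.7^8/8! = 0.00470755
  L_B = e^(−7.4)·7.4^8/8! = 0.136318
  L_C = e^(−9.7)·9.7^8/8! = 0.119123
  L_D = e^(−13.2)·13.2^8/8! = 0.0423042
Multiply by the mixture weights:
  w_A·L_A = 0.28 × 0.00470755 = 0.00131811
  w_B·L_B = 0.16 × 0.136318 = 0.0218109
  w_C·L_C = 0.42 × 0.119123 = 0.0500318
  w_D·L_D = 0.14 × 0.0423042 = 0.00592259
Evidence: 0.00131811 + 0.0218109 + 0.0500318 + 0.00592259 = 0.0790834
Responsibility of Cluster B: 0.0218109 / 0.0790834 ≈ 0.276

0.276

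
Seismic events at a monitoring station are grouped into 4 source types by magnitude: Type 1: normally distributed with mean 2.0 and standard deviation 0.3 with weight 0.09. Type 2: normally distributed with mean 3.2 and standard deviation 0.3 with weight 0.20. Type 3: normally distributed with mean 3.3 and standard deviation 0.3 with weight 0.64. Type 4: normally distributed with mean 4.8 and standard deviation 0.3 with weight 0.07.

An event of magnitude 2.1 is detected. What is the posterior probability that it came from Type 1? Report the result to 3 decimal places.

By Bayes' theorem, P(k | x) = w_k f_k(x) / Σ_j w_j f_j(x).
Evaluate each component's likelihood at the observed value:
  p_1 = 1.25794
  p_2 = 0.0016009
  p_3 = 0.000446101
  p_4 = 3.42659e-18
Weight by the priors:
  w_1·p_1 = 0.09 × 1.25794 = 0.113215
  w_2·p_2 = 0.20 × 0.0016009 = 0.00032018
  w_3·p_3 = 0.64 × 0.000446101 = 0.000285504
  w_4·p_4 = 0.07 × 3.42659e-18 = 2.39861e-19
Denominator: 0.113215 + 0.00032018 + 0.000285504 + 2.39861e-19 = 0.113821
Responsibility of Type 1: 0.113215 / 0.113821 ≈ 0.995

0.995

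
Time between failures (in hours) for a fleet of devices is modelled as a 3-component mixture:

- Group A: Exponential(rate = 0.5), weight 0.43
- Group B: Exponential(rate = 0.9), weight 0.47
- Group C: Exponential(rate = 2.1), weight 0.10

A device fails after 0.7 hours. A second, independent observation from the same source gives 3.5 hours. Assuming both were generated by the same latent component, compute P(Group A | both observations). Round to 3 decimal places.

0.601

Posterior ∝ prior × likelihood, so P(k | x) ∝ w_k f_k(x); normalise over all components.
Since both observations come from the same component, the likelihood for component k is f_k(x₁)·f_k(x₂).
  p_A = [0.5·e^(−0.5·0.7) = 0.5·e^(−0.3500) = 0.352344] × [0.086887] = 0.0306141
  p_B = [0.9·e^(−0.9·0.7) = 0.9·e^(−0.6300) = 0.479333] × [0.0385669] = 0.0184864
  p_C = [2.1·e^(−2.1·0.7) = 2.1·e^(−1.4700) = 0.482844] × [0.00134944] = 0.00065157
Weight by the priors:
  w_A·p_A = 0.43 × 0.0306141 = 0.0131641
  w_B·p_B = 0.47 × 0.0184864 = 0.0086886
  w_C·p_C = 0.10 × 0.00065157 = 6.5157e-05
Denominator: 0.0131641 + 0.0086886 + 6.5157e-05 = 0.0219178
Responsibility of Group A: 0.0131641 / 0.0219178 ≈ 0.601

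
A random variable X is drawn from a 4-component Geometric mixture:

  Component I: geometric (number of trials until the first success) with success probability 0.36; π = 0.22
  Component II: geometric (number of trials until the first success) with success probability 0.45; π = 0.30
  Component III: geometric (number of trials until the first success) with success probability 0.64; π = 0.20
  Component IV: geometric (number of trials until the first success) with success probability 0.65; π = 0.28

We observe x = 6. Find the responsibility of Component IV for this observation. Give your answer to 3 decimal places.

Posterior ∝ prior × likelihood, so P(k | x) ∝ π_k f_k(x); normalise over all components.
Evaluate each component's likelihood at the observed value:
  f_I = 0.36·(1−0.36)^5 = 0.36·0.107374 = 0.0386547
  f_II = 0.45·(1−0.45)^5 = 0.45·0.0503284 = 0.0226478
  f_III = 0.64·(1−0.64)^5 = 0.64·0.00604662 = 0.00386984
  f_IV = 0.65·(1−0.65)^5 = 0.65·0.00525219 = 0.00341392
Prior × likelihood for each component:
  π_I·f_I = 0.22 × 0.0386547 = 0.00850404
  π_II·f_II = 0.30 × 0.0226478 = 0.00679434
  π_III·f_III = 0.20 × 0.00386984 = 0.000773967
  π_IV·f_IV = 0.28 × 0.00341392 = 0.000955898
Evidence: 0.00850404 + 0.00679434 + 0.000773967 + 0.000955898 = 0.0170282
Responsibility of Component IV: 0.000955898 / 0.0170282 ≈ 0.056

0.056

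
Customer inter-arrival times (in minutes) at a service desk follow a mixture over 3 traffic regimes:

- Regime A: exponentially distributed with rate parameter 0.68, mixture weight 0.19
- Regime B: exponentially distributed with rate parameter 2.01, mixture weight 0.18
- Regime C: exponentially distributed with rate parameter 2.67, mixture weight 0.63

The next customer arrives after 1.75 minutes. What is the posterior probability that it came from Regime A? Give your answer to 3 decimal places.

Posterior ∝ prior × likelihood, so P(k | x) ∝ P(Z=k) f_k(x); normalise over all components.
Evaluate each component's likelihood at the observed value:
  f_A = 0.20687
  f_B = 0.0596438
  f_C = 0.0249615
Multiply by the mixture weights:
  P(Z=A)·f_A = 0.19 × 0.20687 = 0.0393054
  P(Z=B)·f_B = 0.18 × 0.0596438 = 0.0107359
  P(Z=C)·f_C = 0.63 × 0.0249615 = 0.0157257
Denominator: 0.0393054 + 0.0107359 + 0.0157257 = 0.065767
P(Regime A | data) ≈ 0.598

0.598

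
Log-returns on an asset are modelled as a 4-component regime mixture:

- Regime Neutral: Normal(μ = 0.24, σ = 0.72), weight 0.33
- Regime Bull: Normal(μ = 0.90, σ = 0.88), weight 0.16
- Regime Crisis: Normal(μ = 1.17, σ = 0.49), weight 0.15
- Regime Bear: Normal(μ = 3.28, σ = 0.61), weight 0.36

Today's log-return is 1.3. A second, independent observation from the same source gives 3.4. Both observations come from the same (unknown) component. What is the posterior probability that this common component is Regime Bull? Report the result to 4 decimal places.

Apply Bayes' rule: the posterior for each component is proportional to its prior times its likelihood at x.
Since both observations come from the same component, the likelihood for component k is f_k(x₁)·f_k(x₂).
  p_Neutral = [(1/(0.72·√(2π)))·exp(−(1.3−0.24)²/(2·0.72²)) = 0.554087·exp(-1.08372) = 0.187467] × [3.63758e-05] = 6.81925e-06
  p_Bull = [(1/(0.88·√(2π)))·exp(−(1.3−0.90)²/(2·0.88²)) = 0.453344·exp(-0.10331) = 0.408848] × [0.00801462] = 0.00327677
  p_Crisis = [(1/(0.49·√(2π)))·exp(−(1.3−1.17)²/(2·0.49²)) = 0.814168·exp(-0.03519) = 0.786013] × [2.58944e-05] = 2.03534e-05
  p_Bear = [(1/(0.61·√(2π)))·exp(−(1.3−3.28)²/(2·0.61²)) = 0.654004·exp(-5.26794) = 0.00337088] × [0.641471] = 0.00216232
Prior × likelihood for each component:
  π_Neutral·p_Neutral = 0.33 × 6.81925e-06 = 2.25035e-06
  π_Bull·p_Bull = 0.16 × 0.00327677 = 0.000524283
  π_Crisis·p_Crisis = 0.15 × 2.03534e-05 = 3.053e-06
  π_Bear·p_Bear = 0.36 × 0.00216232 = 0.000778436
Evidence: 2.25035e-06 + 0.000524283 + 3.053e-06 + 0.000778436 = 0.00130802
P(Regime Bull | x₁, x₂) ≈ 0.4008

0.4008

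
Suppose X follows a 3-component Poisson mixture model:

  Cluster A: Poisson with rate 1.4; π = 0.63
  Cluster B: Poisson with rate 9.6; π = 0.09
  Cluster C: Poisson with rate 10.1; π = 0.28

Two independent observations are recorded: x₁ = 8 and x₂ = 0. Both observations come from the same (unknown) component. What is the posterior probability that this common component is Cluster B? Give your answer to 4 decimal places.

0.0461

Apply Bayes' rule: the posterior for each component is proportional to its prior times its likelihood at x.
Since both observations come from the same component, the likelihood for component k is f_k(x₁)·f_k(x₂).
  p_A = [9.02592e-05] × [0.246597] = 2.22576e-05
  p_B = [0.121178] × [6.77287e-05] = 8.20721e-06
  p_C = [0.110326] × [4.10796e-05] = 4.53213e-06
Weight by the priors:
  P(Z=A)·p_A = 0.63 × 2.22576e-05 = 1.40223e-05
  P(Z=B)·p_B = 0.09 × 8.20721e-06 = 7.38648e-07
  P(Z=C)·p_C = 0.28 × 4.53213e-06 = 1.269e-06
Evidence: 1.40223e-05 + 7.38648e-07 + 1.269e-06 = 1.603e-05
So the posterior for Cluster B is 7.38648e-07 / 1.603e-05 ≈ 0.0461.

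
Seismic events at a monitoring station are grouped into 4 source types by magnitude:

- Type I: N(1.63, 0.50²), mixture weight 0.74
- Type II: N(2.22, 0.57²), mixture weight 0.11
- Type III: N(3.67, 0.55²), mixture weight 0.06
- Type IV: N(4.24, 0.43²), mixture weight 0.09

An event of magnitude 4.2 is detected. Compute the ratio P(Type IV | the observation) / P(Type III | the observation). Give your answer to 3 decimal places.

Since P(k|x) ∝ π_k f_k(x), the posterior odds are π_i f_i(x) / (π_j f_j(x)).
Evaluate each component's likelihood at the observed value:
  p_I = 1.46217e-06
  p_II = 0.00167815
  p_III = 0.455938
  p_IV = 0.923767
Posterior odds = (π_IV·p_IV) / (π_III·p_III) = (0.09·0.923767) / (0.06·0.455938) = 0.0831391 / 0.0273563 ≈ 3.039

3.039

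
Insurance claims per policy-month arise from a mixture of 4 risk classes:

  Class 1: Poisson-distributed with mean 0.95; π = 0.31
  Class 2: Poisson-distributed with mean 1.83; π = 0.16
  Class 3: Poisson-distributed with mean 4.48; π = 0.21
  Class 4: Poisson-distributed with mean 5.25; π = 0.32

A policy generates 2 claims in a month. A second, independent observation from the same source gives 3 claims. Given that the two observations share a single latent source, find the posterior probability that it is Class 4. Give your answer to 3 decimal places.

Apply Bayes' rule: the posterior for each component is proportional to its prior times its likelihood at x.
Since both observations come from the same component, the likelihood for component k is f_k(x₁)·f_k(x₂).
  f_1 = [e^(−0.95)·0.95^2/2! = 0.174517] × [0.0552637] = 0.00964445
  f_2 = [e^(−1.83)·1.83^2/2! = 0.268604] × [0.163849] = 0.0440105
  f_3 = [e^(−4.48)·4.48^2/2! = 0.113733] × [0.169841] = 0.0193166
  f_4 = [e^(−5.25)·5.25^2/2! = 0.0723174] × [0.126555] = 0.00915215
Prior × likelihood for each component:
  P(Z=1)·f_1 = 0.31 × 0.00964445 = 0.00298978
  P(Z=2)·f_2 = 0.16 × 0.0440105 = 0.00704168
  P(Z=3)·f_3 = 0.21 × 0.0193166 = 0.00405648
  P(Z=4)·f_4 = 0.32 × 0.00915215 = 0.00292869
Normaliser: 0.00298978 + 0.00704168 + 0.00405648 + 0.00292869 = 0.0170166
So the posterior for Class 4 is 0.00292869 / 0.0170166 ≈ 0.172.

0.172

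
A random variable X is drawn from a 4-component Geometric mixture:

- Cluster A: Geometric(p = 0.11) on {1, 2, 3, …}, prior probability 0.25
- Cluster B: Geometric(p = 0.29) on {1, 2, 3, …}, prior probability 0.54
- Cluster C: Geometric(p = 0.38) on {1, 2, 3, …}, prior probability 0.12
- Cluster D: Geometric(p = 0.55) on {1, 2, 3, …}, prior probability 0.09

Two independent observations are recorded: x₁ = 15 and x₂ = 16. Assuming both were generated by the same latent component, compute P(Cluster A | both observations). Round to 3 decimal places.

Posterior ∝ prior × likelihood, so P(k | x) ∝ P(Z=k) f_k(x); normalise over all components.
Since both observations come from the same component, the likelihood for component k is f_k(x₁)·f_k(x₂).
  L_A = [0.0215205] × [0.0191533] = 0.000412188
  L_B = [0.00239892] × [0.00170323] = 4.0859e-06
  L_C = [0.000471267] × [0.000292186] = 1.37698e-07
  L_D = [7.67959e-06] × [3.45581e-06] = 2.65392e-11
Prior × likelihood for each component:
  P(Z=A)·L_A = 0.25 × 0.000412188 = 0.000103047
  P(Z=B)·L_B = 0.54 × 4.0859e-06 = 2.20639e-06
  P(Z=C)·L_C = 0.12 × 1.37698e-07 = 1.65237e-08
  P(Z=D)·L_D = 0.09 × 2.65392e-11 = 2.38853e-12
Normaliser: 0.000103047 + 2.20639e-06 + 1.65237e-08 + 2.38853e-12 = 0.00010527
P(Cluster A | x) = 0.000103047 / 0.00010527 ≈ 0.979

0.979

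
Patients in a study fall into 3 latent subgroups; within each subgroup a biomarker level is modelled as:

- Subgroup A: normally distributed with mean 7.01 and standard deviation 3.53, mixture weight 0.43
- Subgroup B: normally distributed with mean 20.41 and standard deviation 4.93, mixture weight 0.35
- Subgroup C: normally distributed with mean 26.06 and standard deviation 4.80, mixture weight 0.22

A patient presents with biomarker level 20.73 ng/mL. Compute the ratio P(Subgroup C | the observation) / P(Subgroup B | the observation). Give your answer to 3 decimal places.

0.349

Since P(k|x) ∝ π_k f_k(x), the posterior odds are π_i f_i(x) / (π_j f_j(x)).
Normal densities:
  L_A = (1/(3.53·√(2π)))·exp(−(20.73−7.01)²/(2·3.53²)) = 0.113015·exp(-7.55316) = 5.92705e-05
  L_B = (1/(4.93·√(2π)))·exp(−(20.73−20.41)²/(2·4.93²)) = 0.080921·exp(-0.00211) = 0.0807511
  L_C = (1/(4.80·√(2π)))·exp(−(20.73−26.06)²/(2·4.80²)) = 0.083113·exp(-0.61651) = 0.0448664
0.0098706 / 0.0282629 ≈ 0.349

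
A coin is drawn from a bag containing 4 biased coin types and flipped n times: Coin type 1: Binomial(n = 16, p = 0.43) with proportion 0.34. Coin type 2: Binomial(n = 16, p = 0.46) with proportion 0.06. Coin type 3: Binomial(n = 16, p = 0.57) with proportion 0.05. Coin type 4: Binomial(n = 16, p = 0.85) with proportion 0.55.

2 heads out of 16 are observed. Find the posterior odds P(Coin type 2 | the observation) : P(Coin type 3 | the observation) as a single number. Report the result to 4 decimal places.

18.9628

The posterior odds equal the prior odds times the likelihood ratio: (w_i/w_j)·(f_i(x)/f_j(x)).
Component likelihoods at x = 2 heads out of 16:
  L_1 = 0.00847942
  L_2 = 0.00455208
  L_3 = 0.000288064
  L_4 = 2.53103e-10
0.000273125 / 1.44032e-05 ≈ 18.9628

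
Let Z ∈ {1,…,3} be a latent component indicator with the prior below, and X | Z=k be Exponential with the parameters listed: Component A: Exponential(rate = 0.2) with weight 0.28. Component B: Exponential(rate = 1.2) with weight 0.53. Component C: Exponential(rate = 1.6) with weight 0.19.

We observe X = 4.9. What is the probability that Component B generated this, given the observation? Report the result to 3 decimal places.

Posterior ∝ prior × likelihood, so P(k | x) ∝ π_k f_k(x); normalise over all components.
Component likelihoods at x = 4.9:
  L_A = 0.2·e^(−0.2·4.9) = 0.2·e^(−0.9800) = 0.0750622
  L_B = 1.2·e^(−1.2·4.9) = 1.2·e^(−5.8800) = 0.00335374
  L_C = 1.6·e^(−1.6·4.9) = 1.6·e^(−7.8400) = 0.00062987
Weight by the priors:
  π_A·L_A = 0.28 × 0.0750622 = 0.0210174
  π_B·L_B = 0.53 × 0.00335374 = 0.00177748
  π_C·L_C = 0.19 × 0.00062987 = 0.000119675
Denominator: 0.0210174 + 0.00177748 + 0.000119675 = 0.0229146
Responsibility of Component B: 0.00177748 / 0.0229146 ≈ 0.078

0.078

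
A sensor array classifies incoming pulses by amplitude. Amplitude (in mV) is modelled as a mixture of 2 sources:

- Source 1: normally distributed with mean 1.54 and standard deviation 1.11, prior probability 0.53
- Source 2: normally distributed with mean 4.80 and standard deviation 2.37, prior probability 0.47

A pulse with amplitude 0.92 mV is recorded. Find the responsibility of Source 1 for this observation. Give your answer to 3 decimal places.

0.887

P(component k | x) = P(Z=k)·f_k(x) / marginal(x), where marginal(x) = Σ_j P(Z=j)·f_j(x).
Evaluate each component's likelihood at the observed value:
  L_1 = (1/(1.11·√(2π)))·exp(−(0.92−1.54)²/(2·1.11²)) = 0.359407·exp(-0.15599) = 0.307496
  L_2 = (1/(2.37·√(2π)))·exp(−(0.92−4.80)²/(2·2.37²)) = 0.168330·exp(-1.34010) = 0.0440722
Multiply by the mixture weights:
  P(Z=1)·L_1 = 0.53 × 0.307496 = 0.162973
  P(Z=2)·L_2 = 0.47 × 0.0440722 = 0.0207139
Normaliser: 0.162973 + 0.0207139 = 0.183687
P(Source 1 | 0.92 mV) ≈ 0.887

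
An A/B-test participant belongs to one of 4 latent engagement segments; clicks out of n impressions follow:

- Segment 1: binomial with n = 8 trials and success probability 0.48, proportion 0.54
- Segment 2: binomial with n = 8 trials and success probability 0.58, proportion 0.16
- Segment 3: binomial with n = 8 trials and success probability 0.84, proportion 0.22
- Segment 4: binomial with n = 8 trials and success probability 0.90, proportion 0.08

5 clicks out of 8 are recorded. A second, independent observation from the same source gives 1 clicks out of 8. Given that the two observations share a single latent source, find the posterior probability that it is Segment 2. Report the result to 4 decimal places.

0.0983

By Bayes' theorem, P(k | x) = P(Z=k) f_k(x) / Σ_j P(Z=j) f_j(x).
Since both observations come from the same component, the likelihood for component k is f_k(x₁)·f_k(x₂).
  p_1 = [C(8,5)·0.48^5·0.52^3 = 56·0.0254804·0.140608 = 0.200634] × [0.039478] = 0.00792061
  p_2 = [C(8,5)·0.58^5·0.42^3 = 56·0.0656357·0.074088 = 0.272318] × [0.010697] = 0.00291299
  p_3 = [C(8,5)·0.84^5·0.16^3 = 56·0.418212·0.004096 = 0.0959278] × [1.80389e-05] = 1.73043e-06
  p_4 = [C(8,5)·0.90^5·0.10^3 = 56·0.59049·0.001 = 0.0330674] × [7.2e-07] = 2.38086e-08
Unnormalised posteriors:
  P(Z=1)·p_1 = 0.54 × 0.00792061 = 0.00427713
  P(Z=2)·p_2 = 0.16 × 0.00291299 = 0.000466078
  P(Z=3)·p_3 = 0.22 × 1.73043e-06 = 3.80694e-07
  P(Z=4)·p_4 = 0.08 × 2.38086e-08 = 1.90468e-09
Evidence: 0.00427713 + 0.000466078 + 3.80694e-07 + 1.90468e-09 = 0.00474359
P(Segment 2 | x₁, x₂) = 0.000466078 / 0.00474359 ≈ 0.0983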